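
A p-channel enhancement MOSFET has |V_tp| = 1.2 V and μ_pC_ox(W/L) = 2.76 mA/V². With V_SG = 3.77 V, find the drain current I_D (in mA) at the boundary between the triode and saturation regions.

At the boundary V_SD = V_ov = V_SG − |V_tp| = 3.77 − 1.2 = 2.57 V.
I_D = ½ k_p V_ov² = 0.5 × 2.76 × 2.57² = 9.11 mA.

I_D = 9.11 mA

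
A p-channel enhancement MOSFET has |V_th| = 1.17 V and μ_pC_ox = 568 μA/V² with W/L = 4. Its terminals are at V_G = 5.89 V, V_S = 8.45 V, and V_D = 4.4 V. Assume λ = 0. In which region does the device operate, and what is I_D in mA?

V_SG = V_S − V_G = 8.45 − 5.89 = 2.56 V; V_SD = V_S − V_D = 8.45 − 4.4 = 4.05 V.
k_p = μ_pC_ox · (W/L) = 2.272 mA/V².
V_ov = V_SG − |V_th| = 2.56 − 1.17 = 1.39 V.
Since V_SD = 4.05 V ≥ V_ov = 1.39 V, the device is in saturation.
I_D = ½ k_p V_ov² = 0.5 × 2.272 × 1.39² = 2.19 mA.

Saturation; I_D = 2.19 mA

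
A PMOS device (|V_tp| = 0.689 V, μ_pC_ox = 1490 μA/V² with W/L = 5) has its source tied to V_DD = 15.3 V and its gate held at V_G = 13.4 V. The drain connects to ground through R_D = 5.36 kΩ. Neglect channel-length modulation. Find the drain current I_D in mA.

I_D = 2.79 mA

V_SG = V_DD − V_G = 15.3 − 13.4 = 1.9 V, so V_ov = 1.9 − 0.689 = 1.21 V.
k_p = μ_pC_ox · (W/L) = 7.45 mA/V².
Assume saturation: I_D = ½ k_p V_ov² = 0.5 × 7.45 × 1.21² = 5.46 mA, giving V_SD = V_DD − I_D R_D = 15.3 − 5.46 × 5.36 = -14 V.
But -14 V < V_ov = 1.21 V, so the device is actually in triode.
In triode I_D = k_p[V_ov V_SD − ½ V_SD²] and I_D = (V_DD − V_SD)/R_D. Equating: 20 V_SD² − 49.36 V_SD + 15.3 = 0, giving V_SD = 0.363 V (the root below V_ov).
I_D = (15.3 − 0.363) / 5.36 = 2.79 mA.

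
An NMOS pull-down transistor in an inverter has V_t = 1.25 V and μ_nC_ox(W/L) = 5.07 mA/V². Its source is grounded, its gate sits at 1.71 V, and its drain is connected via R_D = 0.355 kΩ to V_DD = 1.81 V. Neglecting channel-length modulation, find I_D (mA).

I_D = 0.536 mA

V_GS = V_G = 1.71 V, so V_ov = 1.71 − 1.25 = 0.46 V.
Assume saturation: I_D = ½ k_n V_ov² = 0.5 × 5.07 × 0.46² = 0.536 mA, giving V_DS = V_DD − I_D R_D = 1.81 − 0.536 × 0.355 = 1.62 V.
V_DS = 1.62 V ≥ V_ov = 0.46 V, confirming saturation.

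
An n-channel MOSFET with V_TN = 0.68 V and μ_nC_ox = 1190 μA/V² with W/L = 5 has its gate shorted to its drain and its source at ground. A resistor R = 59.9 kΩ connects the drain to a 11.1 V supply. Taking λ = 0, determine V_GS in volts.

With gate tied to drain, V_GS = V_DS ≥ V_GS − V_TN, so the device is in saturation.
k_n = μ_nC_ox · (W/L) = 5.95 mA/V².
KCL at the drain: ½ k_n (V_GS − V_TN)² = (V_DD − V_GS)/R.
Let x = V_GS − 0.68. Then 178 x² + x − 10.42 = 0, giving x = 0.239 V (positive root), so V_GS = 0.919 V.
I_D = (V_DD − V_GS)/R = (11.1 − 0.919) / 59.9 = 0.17 mA.

V_GS = 0.919 V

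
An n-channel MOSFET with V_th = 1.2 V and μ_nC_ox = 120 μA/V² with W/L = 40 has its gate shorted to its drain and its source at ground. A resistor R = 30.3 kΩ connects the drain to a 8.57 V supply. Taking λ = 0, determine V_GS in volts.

With gate tied to drain, V_GS = V_DS ≥ V_GS − V_th, so the device is in saturation.
k_n = μ_nC_ox · (W/L) = 4.8 mA/V².
KCL at the drain: ½ k_n (V_GS − V_th)² = (V_DD − V_GS)/R.
Let x = V_GS − 1.2. Then 72.7 x² + x − 7.37 = 0, giving x = 0.312 V (positive root), so V_GS = 1.51 V.
I_D = (V_DD − V_GS)/R = (8.57 − 1.51) / 30.3 = 0.233 mA.

V_GS = 1.51 V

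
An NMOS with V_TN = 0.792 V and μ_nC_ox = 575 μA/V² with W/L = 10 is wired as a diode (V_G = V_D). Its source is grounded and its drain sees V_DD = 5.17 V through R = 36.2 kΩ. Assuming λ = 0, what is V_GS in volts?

With gate tied to drain, V_GS = V_DS ≥ V_GS − V_TN, so the device is in saturation.
k_n = μ_nC_ox · (W/L) = 5.75 mA/V².
KCL at the drain: ½ k_n (V_GS − V_TN)² = (V_DD − V_GS)/R.
Let x = V_GS − 0.792. Then 104 x² + x − 4.378 = 0, giving x = 0.2 V (positive root), so V_GS = 0.992 V.
I_D = (V_DD − V_GS)/R = (5.17 − 0.992) / 36.2 = 0.115 mA.

V_GS = 0.992 V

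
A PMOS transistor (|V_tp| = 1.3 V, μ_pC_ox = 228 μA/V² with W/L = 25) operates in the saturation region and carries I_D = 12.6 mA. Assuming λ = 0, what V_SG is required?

V_SG = 3.40 V

k_p = μ_pC_ox · (W/L) = 5.7 mA/V².
In saturation I_D = ½ k_p (V_SG − |V_tp|)², so V_SG − |V_tp| = √(2 I_D / k_p) = √(2 × 12.6 / 5.7) = 2.1 V.
V_SG = 1.3 + 2.1 = 3.4 V.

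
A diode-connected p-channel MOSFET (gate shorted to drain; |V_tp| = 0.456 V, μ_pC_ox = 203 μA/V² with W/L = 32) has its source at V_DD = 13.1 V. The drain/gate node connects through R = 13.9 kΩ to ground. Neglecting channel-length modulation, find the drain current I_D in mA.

I_D = 0.872 mA

With gate tied to drain, V_SG = V_SD ≥ V_SG − |V_tp|, so the device is in saturation.
k_p = μ_pC_ox · (W/L) = 6.496 mA/V².
KCL at the drain: ½ k_p (V_SG − |V_tp|)² = (V_DD − V_SG)/R.
Let x = V_SG − 0.456. Then 45.1 x² + x − 12.64 = 0, giving x = 0.518 V (positive root), so V_SG = 0.974 V.
I_D = (V_DD − V_SG)/R = (13.1 − 0.974) / 13.9 = 0.872 mA.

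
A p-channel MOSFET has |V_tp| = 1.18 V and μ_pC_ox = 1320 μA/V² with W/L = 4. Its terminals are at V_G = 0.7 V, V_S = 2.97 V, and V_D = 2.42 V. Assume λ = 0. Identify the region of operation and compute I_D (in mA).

V_SG = V_S − V_G = 2.97 − 0.7 = 2.27 V; V_SD = V_S − V_D = 2.97 − 2.42 = 0.55 V.
k_p = μ_pC_ox · (W/L) = 5.28 mA/V².
V_ov = V_SG − |V_tp| = 2.27 − 1.18 = 1.09 V.
Since V_SD = 0.55 V < V_ov = 1.09 V, the device is in the triode region.
I_D = k_p [V_ov · V_SD − ½ V_SD²] = 5.28 × [1.09 × 0.55 − 0.5 × 0.55²] = 2.37 mA.

Triode; I_D = 2.37 mA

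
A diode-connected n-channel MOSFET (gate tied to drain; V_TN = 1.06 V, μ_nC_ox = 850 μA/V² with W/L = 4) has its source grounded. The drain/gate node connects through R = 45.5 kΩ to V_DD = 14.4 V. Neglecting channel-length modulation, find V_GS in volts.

V_GS = 1.47 V

With gate tied to drain, V_GS = V_DS ≥ V_GS − V_TN, so the device is in saturation.
k_n = μ_nC_ox · (W/L) = 3.4 mA/V².
KCL at the drain: ½ k_n (V_GS − V_TN)² = (V_DD − V_GS)/R.
Let x = V_GS − 1.06. Then 77.3 x² + x − 13.34 = 0, giving x = 0.409 V (positive root), so V_GS = 1.47 V.
I_D = (V_DD − V_GS)/R = (14.4 − 1.47) / 45.5 = 0.284 mA.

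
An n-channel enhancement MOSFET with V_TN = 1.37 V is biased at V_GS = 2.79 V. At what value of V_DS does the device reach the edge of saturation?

The boundary between triode and saturation is V_DS = V_GS − V_TN = V_ov.
V_ov = 2.79 − 1.37 = 1.42 V.

V_DS,sat = 1.42 V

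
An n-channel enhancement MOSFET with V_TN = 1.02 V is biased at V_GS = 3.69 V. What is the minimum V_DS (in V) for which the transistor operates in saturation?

V_DS,sat = 2.67 V

The boundary between triode and saturation is V_DS = V_GS − V_TN = V_ov.
V_ov = 3.69 − 1.02 = 2.67 V.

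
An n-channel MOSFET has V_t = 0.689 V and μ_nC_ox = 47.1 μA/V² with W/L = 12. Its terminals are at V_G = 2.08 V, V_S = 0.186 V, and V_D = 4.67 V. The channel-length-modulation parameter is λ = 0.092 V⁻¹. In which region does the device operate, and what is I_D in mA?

V_GS = V_G − V_S = 2.08 − 0.186 = 1.89 V; V_DS = V_D − V_S = 4.67 − 0.186 = 4.48 V.
k_n = μ_nC_ox · (W/L) = 0.5652 mA/V².
V_ov = V_GS − V_t = 1.89 − 0.689 = 1.21 V.
Since V_DS = 4.48 V ≥ V_ov = 1.21 V, the device is in saturation.
I_D = ½ k_n V_ov² (1 + λ V_DS) = 0.5 × 0.5652 × 1.21² × (1 + 0.092 × 4.48) = 0.58 mA.

Saturation; I_D = 0.580 mA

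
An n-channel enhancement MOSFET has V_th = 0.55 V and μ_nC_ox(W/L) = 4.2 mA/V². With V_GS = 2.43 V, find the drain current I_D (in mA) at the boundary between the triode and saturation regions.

I_D = 7.42 mA

At the boundary V_DS = V_ov = V_GS − V_th = 2.43 − 0.55 = 1.88 V.
I_D = ½ k_n V_ov² = 0.5 × 4.2 × 1.88² = 7.42 mA.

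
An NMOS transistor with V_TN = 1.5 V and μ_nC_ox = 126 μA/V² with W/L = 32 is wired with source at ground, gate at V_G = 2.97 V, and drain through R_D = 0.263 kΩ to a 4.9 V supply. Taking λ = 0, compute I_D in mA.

I_D = 4.36 mA

V_GS = V_G = 2.97 V, so V_ov = 2.97 − 1.5 = 1.47 V.
k_n = μ_nC_ox · (W/L) = 4.032 mA/V².
Assume saturation: I_D = ½ k_n V_ov² = 0.5 × 4.032 × 1.47² = 4.36 mA, giving V_DS = V_DD − I_D R_D = 4.9 − 4.36 × 0.263 = 3.75 V.
V_DS = 3.75 V ≥ V_ov = 1.47 V, confirming saturation.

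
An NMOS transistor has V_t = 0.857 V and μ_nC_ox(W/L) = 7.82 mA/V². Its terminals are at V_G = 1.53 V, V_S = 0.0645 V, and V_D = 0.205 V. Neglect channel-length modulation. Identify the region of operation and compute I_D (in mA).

V_GS = V_G − V_S = 1.53 − 0.0645 = 1.47 V; V_DS = V_D − V_S = 0.205 − 0.0645 = 0.14 V.
V_ov = V_GS − V_t = 1.47 − 0.857 = 0.609 V.
Since V_DS = 0.14 V < V_ov = 0.609 V, the device is in the triode region.
I_D = k_n [V_ov · V_DS − ½ V_DS²] = 7.82 × [0.609 × 0.14 − 0.5 × 0.14²] = 0.591 mA.

Triode; I_D = 0.591 mA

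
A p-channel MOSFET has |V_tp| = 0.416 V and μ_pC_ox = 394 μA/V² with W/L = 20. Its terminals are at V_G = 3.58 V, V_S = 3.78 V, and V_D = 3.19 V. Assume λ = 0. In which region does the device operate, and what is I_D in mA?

V_SG = V_S − V_G = 3.78 − 3.58 = 0.2 V; V_SD = V_S − V_D = 3.78 − 3.19 = 0.59 V.
V_SG = 0.2 V < |V_tp| = 0.416 V, so the transistor is in cutoff.

Cutoff; I_D = 0 mA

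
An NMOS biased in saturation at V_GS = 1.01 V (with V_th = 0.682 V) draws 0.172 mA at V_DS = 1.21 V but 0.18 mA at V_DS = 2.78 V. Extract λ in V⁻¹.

λ = 0.0307 V⁻¹

With V_GS fixed, I_D ∝ (1 + λ V_DS) in saturation, so I_D2/I_D1 = (1 + λ V_DS2)/(1 + λ V_DS1).
0.18/0.172 = 1.047 = (1 + 2.78 λ)/(1 + 1.21 λ).
Solving: λ (I_D1 V_DS2 − I_D2 V_DS1) = I_D2 − I_D1, so λ = (0.18 − 0.172) / (0.172 × 2.78 − 0.18 × 1.21) = 0.008 / 0.26 = 0.0307 V⁻¹.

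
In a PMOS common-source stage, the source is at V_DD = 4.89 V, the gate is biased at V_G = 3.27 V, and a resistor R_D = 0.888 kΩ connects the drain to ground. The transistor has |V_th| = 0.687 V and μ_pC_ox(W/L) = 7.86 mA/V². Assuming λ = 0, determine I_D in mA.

V_SG = V_DD − V_G = 4.89 − 3.27 = 1.62 V, so V_ov = 1.62 − 0.687 = 0.933 V.
Assume saturation: I_D = ½ k_p V_ov² = 0.5 × 7.86 × 0.933² = 3.42 mA, giving V_SD = V_DD − I_D R_D = 4.89 − 3.42 × 0.888 = 1.85 V.
V_SD = 1.85 V ≥ V_ov = 0.933 V, confirming saturation.

I_D = 3.42 mA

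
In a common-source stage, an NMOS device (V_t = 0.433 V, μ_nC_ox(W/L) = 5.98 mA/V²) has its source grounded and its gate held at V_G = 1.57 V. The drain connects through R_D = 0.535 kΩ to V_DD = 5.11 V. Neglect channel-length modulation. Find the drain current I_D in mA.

V_GS = V_G = 1.57 V, so V_ov = 1.57 − 0.433 = 1.14 V.
Assume saturation: I_D = ½ k_n V_ov² = 0.5 × 5.98 × 1.14² = 3.87 mA, giving V_DS = V_DD − I_D R_D = 5.11 − 3.87 × 0.535 = 3.04 V.
V_DS = 3.04 V ≥ V_ov = 1.14 V, confirming saturation.

I_D = 3.87 mA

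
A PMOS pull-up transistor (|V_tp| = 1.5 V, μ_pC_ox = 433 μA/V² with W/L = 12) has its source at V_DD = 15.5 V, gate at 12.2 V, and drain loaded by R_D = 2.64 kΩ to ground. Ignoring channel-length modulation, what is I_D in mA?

V_SG = V_DD − V_G = 15.5 − 12.2 = 3.3 V, so V_ov = 3.3 − 1.5 = 1.8 V.
k_p = μ_pC_ox · (W/L) = 5.196 mA/V².
Assume saturation: I_D = ½ k_p V_ov² = 0.5 × 5.196 × 1.8² = 8.42 mA, giving V_SD = V_DD − I_D R_D = 15.5 − 8.42 × 2.64 = -6.72 V.
But -6.72 V < V_ov = 1.8 V, so the device is actually in triode.
In triode I_D = k_p[V_ov V_SD − ½ V_SD²] and I_D = (V_DD − V_SD)/R_D. Equating: 6.86 V_SD² − 25.69 V_SD + 15.5 = 0, giving V_SD = 0.756 V (the root below V_ov).
I_D = (15.5 − 0.756) / 2.64 = 5.58 mA.

I_D = 5.58 mA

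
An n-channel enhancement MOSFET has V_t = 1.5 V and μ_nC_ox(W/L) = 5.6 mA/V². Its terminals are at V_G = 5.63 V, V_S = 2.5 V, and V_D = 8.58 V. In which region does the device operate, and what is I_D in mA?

Saturation; I_D = 7.44 mA

V_GS = V_G − V_S = 5.63 − 2.5 = 3.13 V; V_DS = V_D − V_S = 8.58 − 2.5 = 6.08 V.
V_ov = V_GS − V_t = 3.13 − 1.5 = 1.63 V.
Since V_DS = 6.08 V ≥ V_ov = 1.63 V, the device is in saturation.
I_D = ½ k_n V_ov² = 0.5 × 5.6 × 1.63² = 7.44 mA.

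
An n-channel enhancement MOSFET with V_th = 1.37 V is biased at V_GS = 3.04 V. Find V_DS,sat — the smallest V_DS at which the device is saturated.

V_DS,sat = 1.67 V

The boundary between triode and saturation is V_DS = V_GS − V_th = V_ov.
V_ov = 3.04 − 1.37 = 1.67 V.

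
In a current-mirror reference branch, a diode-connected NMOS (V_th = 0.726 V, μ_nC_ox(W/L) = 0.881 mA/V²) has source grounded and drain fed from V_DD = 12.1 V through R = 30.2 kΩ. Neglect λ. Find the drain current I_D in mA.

I_D = 0.347 mA

With gate tied to drain, V_GS = V_DS ≥ V_GS − V_th, so the device is in saturation.
KCL at the drain: ½ k_n (V_GS − V_th)² = (V_DD − V_GS)/R.
Let x = V_GS − 0.726. Then 13.3 x² + x − 11.37 = 0, giving x = 0.888 V (positive root), so V_GS = 1.61 V.
I_D = (V_DD − V_GS)/R = (12.1 − 1.61) / 30.2 = 0.347 mA.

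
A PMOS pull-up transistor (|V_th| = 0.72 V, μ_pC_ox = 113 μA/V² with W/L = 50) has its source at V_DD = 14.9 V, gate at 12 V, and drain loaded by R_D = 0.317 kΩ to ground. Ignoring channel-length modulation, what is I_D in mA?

I_D = 13.4 mA

V_SG = V_DD − V_G = 14.9 − 12 = 2.9 V, so V_ov = 2.9 − 0.72 = 2.18 V.
k_p = μ_pC_ox · (W/L) = 5.65 mA/V².
Assume saturation: I_D = ½ k_p V_ov² = 0.5 × 5.65 × 2.18² = 13.4 mA, giving V_SD = V_DD − I_D R_D = 14.9 − 13.4 × 0.317 = 10.6 V.
V_SD = 10.6 V ≥ V_ov = 2.18 V, confirming saturation.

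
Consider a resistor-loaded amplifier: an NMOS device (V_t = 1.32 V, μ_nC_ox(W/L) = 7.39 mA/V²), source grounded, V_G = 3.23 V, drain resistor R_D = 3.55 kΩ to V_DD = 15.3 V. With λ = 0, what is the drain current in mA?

V_GS = V_G = 3.23 V, so V_ov = 3.23 − 1.32 = 1.91 V.
Assume saturation: I_D = ½ k_n V_ov² = 0.5 × 7.39 × 1.91² = 13.5 mA, giving V_DS = V_DD − I_D R_D = 15.3 − 13.5 × 3.55 = -32.6 V.
But -32.6 V < V_ov = 1.91 V, so the device is actually in triode.
In triode I_D = k_n[V_ov V_DS − ½ V_DS²] and I_D = (V_DD − V_DS)/R_D. Equating: 13.1 V_DS² − 51.11 V_DS + 15.3 = 0, giving V_DS = 0.327 V (the root below V_ov).
I_D = (15.3 − 0.327) / 3.55 = 4.22 mA.

I_D = 4.22 mA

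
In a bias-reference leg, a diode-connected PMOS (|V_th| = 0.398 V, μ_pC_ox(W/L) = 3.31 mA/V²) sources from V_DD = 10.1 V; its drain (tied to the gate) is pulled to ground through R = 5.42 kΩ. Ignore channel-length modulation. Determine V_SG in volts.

V_SG = 1.38 V

With gate tied to drain, V_SG = V_SD ≥ V_SG − |V_th|, so the device is in saturation.
KCL at the drain: ½ k_p (V_SG − |V_th|)² = (V_DD − V_SG)/R.
Let x = V_SG − 0.398. Then 8.97 x² + x − 9.702 = 0, giving x = 0.986 V (positive root), so V_SG = 1.38 V.
I_D = (V_DD − V_SG)/R = (10.1 − 1.38) / 5.42 = 1.61 mA.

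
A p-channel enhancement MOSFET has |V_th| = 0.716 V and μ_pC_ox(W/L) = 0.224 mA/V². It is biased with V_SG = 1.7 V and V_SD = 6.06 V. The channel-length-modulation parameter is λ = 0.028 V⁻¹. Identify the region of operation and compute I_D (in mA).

V_ov = V_SG − |V_th| = 1.7 − 0.716 = 0.984 V.
Since V_SD = 6.06 V ≥ V_ov = 0.984 V, the device is in saturation.
I_D = ½ k_p V_ov² (1 + λ V_SD) = 0.5 × 0.224 × 0.984² × (1 + 0.028 × 6.06) = 0.127 mA.

Saturation; I_D = 0.127 mA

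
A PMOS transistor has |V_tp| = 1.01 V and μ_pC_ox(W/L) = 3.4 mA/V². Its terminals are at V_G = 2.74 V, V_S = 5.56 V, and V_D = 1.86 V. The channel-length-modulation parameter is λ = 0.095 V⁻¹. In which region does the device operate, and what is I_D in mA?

Saturation; I_D = 7.53 mA

V_SG = V_S − V_G = 5.56 − 2.74 = 2.82 V; V_SD = V_S − V_D = 5.56 − 1.86 = 3.7 V.
V_ov = V_SG − |V_tp| = 2.82 − 1.01 = 1.81 V.
Since V_SD = 3.7 V ≥ V_ov = 1.81 V, the device is in saturation.
I_D = ½ k_p V_ov² (1 + λ V_SD) = 0.5 × 3.4 × 1.81² × (1 + 0.095 × 3.7) = 7.53 mA.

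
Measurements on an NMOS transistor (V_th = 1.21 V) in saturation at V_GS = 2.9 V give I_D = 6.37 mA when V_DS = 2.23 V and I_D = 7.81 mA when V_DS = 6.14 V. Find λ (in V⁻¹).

λ = 0.0664 V⁻¹

With V_GS fixed, I_D ∝ (1 + λ V_DS) in saturation, so I_D2/I_D1 = (1 + λ V_DS2)/(1 + λ V_DS1).
7.81/6.37 = 1.226 = (1 + 6.14 λ)/(1 + 2.23 λ).
Solving: λ (I_D1 V_DS2 − I_D2 V_DS1) = I_D2 − I_D1, so λ = (7.81 − 6.37) / (6.37 × 6.14 − 7.81 × 2.23) = 1.44 / 21.7 = 0.0664 V⁻¹.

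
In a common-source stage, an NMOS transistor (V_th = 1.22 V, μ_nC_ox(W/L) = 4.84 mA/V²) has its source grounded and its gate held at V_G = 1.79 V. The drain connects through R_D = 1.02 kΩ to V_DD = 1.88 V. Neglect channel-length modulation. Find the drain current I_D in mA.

I_D = 0.786 mA

V_GS = V_G = 1.79 V, so V_ov = 1.79 − 1.22 = 0.57 V.
Assume saturation: I_D = ½ k_n V_ov² = 0.5 × 4.84 × 0.57² = 0.786 mA, giving V_DS = V_DD − I_D R_D = 1.88 − 0.786 × 1.02 = 1.08 V.
V_DS = 1.08 V ≥ V_ov = 0.57 V, confirming saturation.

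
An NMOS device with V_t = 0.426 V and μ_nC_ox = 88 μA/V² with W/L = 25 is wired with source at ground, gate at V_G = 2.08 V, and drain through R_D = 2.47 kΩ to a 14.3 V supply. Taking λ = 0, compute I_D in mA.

I_D = 3.01 mA

V_GS = V_G = 2.08 V, so V_ov = 2.08 − 0.426 = 1.65 V.
k_n = μ_nC_ox · (W/L) = 2.2 mA/V².
Assume saturation: I_D = ½ k_n V_ov² = 0.5 × 2.2 × 1.65² = 3.01 mA, giving V_DS = V_DD − I_D R_D = 14.3 − 3.01 × 2.47 = 6.87 V.
V_DS = 6.87 V ≥ V_ov = 1.65 V, confirming saturation.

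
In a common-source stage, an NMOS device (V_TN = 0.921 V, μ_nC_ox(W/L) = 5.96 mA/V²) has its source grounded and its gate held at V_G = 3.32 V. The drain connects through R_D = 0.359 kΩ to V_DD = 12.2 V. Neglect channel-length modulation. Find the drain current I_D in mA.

I_D = 17.2 mA

V_GS = V_G = 3.32 V, so V_ov = 3.32 − 0.921 = 2.4 V.
Assume saturation: I_D = ½ k_n V_ov² = 0.5 × 5.96 × 2.4² = 17.2 mA, giving V_DS = V_DD − I_D R_D = 12.2 − 17.2 × 0.359 = 6.04 V.
V_DS = 6.04 V ≥ V_ov = 2.4 V, confirming saturation.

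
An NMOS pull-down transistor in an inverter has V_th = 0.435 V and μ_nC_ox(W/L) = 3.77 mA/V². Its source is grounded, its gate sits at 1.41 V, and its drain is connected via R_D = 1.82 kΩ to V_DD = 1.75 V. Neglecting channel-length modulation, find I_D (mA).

V_GS = V_G = 1.41 V, so V_ov = 1.41 − 0.435 = 0.975 V.
Assume saturation: I_D = ½ k_n V_ov² = 0.5 × 3.77 × 0.975² = 1.79 mA, giving V_DS = V_DD − I_D R_D = 1.75 − 1.79 × 1.82 = -1.51 V.
But -1.51 V < V_ov = 0.975 V, so the device is actually in triode.
In triode I_D = k_n[V_ov V_DS − ½ V_DS²] and I_D = (V_DD − V_DS)/R_D. Equating: 3.43 V_DS² − 7.69 V_DS + 1.75 = 0, giving V_DS = 0.257 V (the root below V_ov).
I_D = (1.75 − 0.257) / 1.82 = 0.82 mA.

I_D = 0.820 mA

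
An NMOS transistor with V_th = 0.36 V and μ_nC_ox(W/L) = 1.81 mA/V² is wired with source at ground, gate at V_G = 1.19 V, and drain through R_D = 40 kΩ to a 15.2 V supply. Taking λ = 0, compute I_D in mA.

I_D = 0.372 mA

V_GS = V_G = 1.19 V, so V_ov = 1.19 − 0.36 = 0.83 V.
Assume saturation: I_D = ½ k_n V_ov² = 0.5 × 1.81 × 0.83² = 0.623 mA, giving V_DS = V_DD − I_D R_D = 15.2 − 0.623 × 40 = -9.74 V.
But -9.74 V < V_ov = 0.83 V, so the device is actually in triode.
In triode I_D = k_n[V_ov V_DS − ½ V_DS²] and I_D = (V_DD − V_DS)/R_D. Equating: 36.2 V_DS² − 61.09 V_DS + 15.2 = 0, giving V_DS = 0.303 V (the root below V_ov).
I_D = (15.2 − 0.303) / 40 = 0.372 mA.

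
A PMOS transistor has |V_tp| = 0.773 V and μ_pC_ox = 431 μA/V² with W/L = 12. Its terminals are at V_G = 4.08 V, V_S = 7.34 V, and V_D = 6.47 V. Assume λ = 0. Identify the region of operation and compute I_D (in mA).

Triode; I_D = 9.23 mA

V_SG = V_S − V_G = 7.34 − 4.08 = 3.26 V; V_SD = V_S − V_D = 7.34 − 6.47 = 0.87 V.
k_p = μ_pC_ox · (W/L) = 5.172 mA/V².
V_ov = V_SG − |V_tp| = 3.26 − 0.773 = 2.49 V.
Since V_SD = 0.87 V < V_ov = 2.49 V, the device is in the triode region.
I_D = k_p [V_ov · V_SD − ½ V_SD²] = 5.172 × [2.49 × 0.87 − 0.5 × 0.87²] = 9.23 mA.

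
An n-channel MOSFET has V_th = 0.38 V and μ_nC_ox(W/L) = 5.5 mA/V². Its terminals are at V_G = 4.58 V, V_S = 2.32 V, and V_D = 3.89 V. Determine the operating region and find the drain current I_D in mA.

Triode; I_D = 9.46 mA

V_GS = V_G − V_S = 4.58 − 2.32 = 2.26 V; V_DS = V_D − V_S = 3.89 − 2.32 = 1.57 V.
V_ov = V_GS − V_th = 2.26 − 0.38 = 1.88 V.
Since V_DS = 1.57 V < V_ov = 1.88 V, the device is in the triode region.
I_D = k_n [V_ov · V_DS − ½ V_DS²] = 5.5 × [1.88 × 1.57 − 0.5 × 1.57²] = 9.46 mA.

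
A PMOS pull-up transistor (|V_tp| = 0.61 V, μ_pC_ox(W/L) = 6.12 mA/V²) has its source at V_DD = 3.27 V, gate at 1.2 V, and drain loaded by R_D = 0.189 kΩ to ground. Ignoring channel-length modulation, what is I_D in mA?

V_SG = V_DD − V_G = 3.27 − 1.2 = 2.07 V, so V_ov = 2.07 − 0.61 = 1.46 V.
Assume saturation: I_D = ½ k_p V_ov² = 0.5 × 6.12 × 1.46² = 6.52 mA, giving V_SD = V_DD − I_D R_D = 3.27 − 6.52 × 0.189 = 2.04 V.
V_SD = 2.04 V ≥ V_ov = 1.46 V, confirming saturation.

I_D = 6.52 mA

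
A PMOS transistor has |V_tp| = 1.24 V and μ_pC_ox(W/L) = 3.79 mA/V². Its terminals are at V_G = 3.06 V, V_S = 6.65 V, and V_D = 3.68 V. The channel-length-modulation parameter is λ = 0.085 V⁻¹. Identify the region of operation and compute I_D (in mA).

Saturation; I_D = 13.1 mA

V_SG = V_S − V_G = 6.65 − 3.06 = 3.59 V; V_SD = V_S − V_D = 6.65 − 3.68 = 2.97 V.
V_ov = V_SG − |V_tp| = 3.59 − 1.24 = 2.35 V.
Since V_SD = 2.97 V ≥ V_ov = 2.35 V, the device is in saturation.
I_D = ½ k_p V_ov² (1 + λ V_SD) = 0.5 × 3.79 × 2.35² × (1 + 0.085 × 2.97) = 13.1 mA.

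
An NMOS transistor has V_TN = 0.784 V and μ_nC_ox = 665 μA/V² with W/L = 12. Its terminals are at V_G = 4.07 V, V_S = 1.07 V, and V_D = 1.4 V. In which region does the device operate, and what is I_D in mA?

Triode; I_D = 5.40 mA

V_GS = V_G − V_S = 4.07 − 1.07 = 3 V; V_DS = V_D − V_S = 1.4 − 1.07 = 0.33 V.
k_n = μ_nC_ox · (W/L) = 7.98 mA/V².
V_ov = V_GS − V_TN = 3 − 0.784 = 2.22 V.
Since V_DS = 0.33 V < V_ov = 2.22 V, the device is in the triode region.
I_D = k_n [V_ov · V_DS − ½ V_DS²] = 7.98 × [2.22 × 0.33 − 0.5 × 0.33²] = 5.4 mA.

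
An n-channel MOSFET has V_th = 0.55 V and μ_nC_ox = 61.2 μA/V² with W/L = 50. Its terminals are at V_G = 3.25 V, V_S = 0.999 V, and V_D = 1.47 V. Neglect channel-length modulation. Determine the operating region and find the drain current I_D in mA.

V_GS = V_G − V_S = 3.25 − 0.999 = 2.25 V; V_DS = V_D − V_S = 1.47 − 0.999 = 0.471 V.
k_n = μ_nC_ox · (W/L) = 3.06 mA/V².
V_ov = V_GS − V_th = 2.25 − 0.55 = 1.7 V.
Since V_DS = 0.471 V < V_ov = 1.7 V, the device is in the triode region.
I_D = k_n [V_ov · V_DS − ½ V_DS²] = 3.06 × [1.7 × 0.471 − 0.5 × 0.471²] = 2.11 mA.

Triode; I_D = 2.11 mA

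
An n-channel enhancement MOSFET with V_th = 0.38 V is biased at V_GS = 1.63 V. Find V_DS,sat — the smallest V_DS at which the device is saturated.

The boundary between triode and saturation is V_DS = V_GS − V_th = V_ov.
V_ov = 1.63 − 0.38 = 1.25 V.

V_DS,sat = 1.25 V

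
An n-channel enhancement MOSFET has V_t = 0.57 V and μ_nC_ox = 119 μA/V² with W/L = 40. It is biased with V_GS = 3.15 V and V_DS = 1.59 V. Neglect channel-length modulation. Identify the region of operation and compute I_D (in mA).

Triode; I_D = 13.5 mA

k_n = μ_nC_ox · (W/L) = 4.76 mA/V².
V_ov = V_GS − V_t = 3.15 − 0.57 = 2.58 V.
Since V_DS = 1.59 V < V_ov = 2.58 V, the device is in the triode region.
I_D = k_n [V_ov · V_DS − ½ V_DS²] = 4.76 × [2.58 × 1.59 − 0.5 × 1.59²] = 13.5 mA.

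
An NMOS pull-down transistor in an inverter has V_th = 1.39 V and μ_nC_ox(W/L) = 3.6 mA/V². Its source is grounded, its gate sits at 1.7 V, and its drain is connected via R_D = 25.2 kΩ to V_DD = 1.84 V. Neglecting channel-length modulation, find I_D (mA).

I_D = 0.0702 mA

V_GS = V_G = 1.7 V, so V_ov = 1.7 − 1.39 = 0.31 V.
Assume saturation: I_D = ½ k_n V_ov² = 0.5 × 3.6 × 0.31² = 0.173 mA, giving V_DS = V_DD − I_D R_D = 1.84 − 0.173 × 25.2 = -2.52 V.
But -2.52 V < V_ov = 0.31 V, so the device is actually in triode.
In triode I_D = k_n[V_ov V_DS − ½ V_DS²] and I_D = (V_DD − V_DS)/R_D. Equating: 45.4 V_DS² − 29.12 V_DS + 1.84 = 0, giving V_DS = 0.071 V (the root below V_ov).
I_D = (1.84 − 0.071) / 25.2 = 0.0702 mA.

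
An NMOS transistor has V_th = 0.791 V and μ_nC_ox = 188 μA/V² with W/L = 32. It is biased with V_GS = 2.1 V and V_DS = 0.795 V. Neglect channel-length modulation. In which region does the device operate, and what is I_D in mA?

Triode; I_D = 4.36 mA

k_n = μ_nC_ox · (W/L) = 6.016 mA/V².
V_ov = V_GS − V_th = 2.1 − 0.791 = 1.31 V.
Since V_DS = 0.795 V < V_ov = 1.31 V, the device is in the triode region.
I_D = k_n [V_ov · V_DS − ½ V_DS²] = 6.016 × [1.31 × 0.795 − 0.5 × 0.795²] = 4.36 mA.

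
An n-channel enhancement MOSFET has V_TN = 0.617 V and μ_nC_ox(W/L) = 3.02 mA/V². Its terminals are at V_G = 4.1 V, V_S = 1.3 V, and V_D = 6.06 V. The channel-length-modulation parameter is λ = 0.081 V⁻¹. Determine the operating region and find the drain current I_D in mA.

Saturation; I_D = 9.97 mA

V_GS = V_G − V_S = 4.1 − 1.3 = 2.8 V; V_DS = V_D − V_S = 6.06 − 1.3 = 4.76 V.
V_ov = V_GS − V_TN = 2.8 − 0.617 = 2.18 V.
Since V_DS = 4.76 V ≥ V_ov = 2.18 V, the device is in saturation.
I_D = ½ k_n V_ov² (1 + λ V_DS) = 0.5 × 3.02 × 2.18² × (1 + 0.081 × 4.76) = 9.97 mA.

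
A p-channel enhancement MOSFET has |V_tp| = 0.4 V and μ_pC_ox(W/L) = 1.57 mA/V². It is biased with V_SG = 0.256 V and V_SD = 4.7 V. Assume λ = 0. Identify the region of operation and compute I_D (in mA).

V_SG = 0.256 V < |V_tp| = 0.4 V, so the transistor is in cutoff.

Cutoff; I_D = 0 mA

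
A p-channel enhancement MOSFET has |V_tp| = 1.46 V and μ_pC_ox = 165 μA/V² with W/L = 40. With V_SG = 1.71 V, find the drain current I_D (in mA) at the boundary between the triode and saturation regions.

At the boundary V_SD = V_ov = V_SG − |V_tp| = 1.71 − 1.46 = 0.25 V.
k_p = μ_pC_ox · (W/L) = 6.6 mA/V².
I_D = ½ k_p V_ov² = 0.5 × 6.6 × 0.25² = 0.206 mA.

I_D = 0.206 mA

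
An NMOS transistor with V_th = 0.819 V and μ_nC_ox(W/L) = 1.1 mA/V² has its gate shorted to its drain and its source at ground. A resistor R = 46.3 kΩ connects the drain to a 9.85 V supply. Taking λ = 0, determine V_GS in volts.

With gate tied to drain, V_GS = V_DS ≥ V_GS − V_th, so the device is in saturation.
KCL at the drain: ½ k_n (V_GS − V_th)² = (V_DD − V_GS)/R.
Let x = V_GS − 0.819. Then 25.5 x² + x − 9.031 = 0, giving x = 0.576 V (positive root), so V_GS = 1.4 V.
I_D = (V_DD − V_GS)/R = (9.85 − 1.4) / 46.3 = 0.183 mA.

V_GS = 1.40 V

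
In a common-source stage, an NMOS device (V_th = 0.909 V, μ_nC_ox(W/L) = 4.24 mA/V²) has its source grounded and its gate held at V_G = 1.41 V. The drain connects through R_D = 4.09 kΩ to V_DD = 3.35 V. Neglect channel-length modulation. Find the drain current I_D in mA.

I_D = 0.532 mA

V_GS = V_G = 1.41 V, so V_ov = 1.41 − 0.909 = 0.501 V.
Assume saturation: I_D = ½ k_n V_ov² = 0.5 × 4.24 × 0.501² = 0.532 mA, giving V_DS = V_DD − I_D R_D = 3.35 − 0.532 × 4.09 = 1.17 V.
V_DS = 1.17 V ≥ V_ov = 0.501 V, confirming saturation.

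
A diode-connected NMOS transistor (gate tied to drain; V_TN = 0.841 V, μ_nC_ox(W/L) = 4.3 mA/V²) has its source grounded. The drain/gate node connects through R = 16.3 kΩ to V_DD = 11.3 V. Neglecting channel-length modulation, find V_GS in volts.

With gate tied to drain, V_GS = V_DS ≥ V_GS − V_TN, so the device is in saturation.
KCL at the drain: ½ k_n (V_GS − V_TN)² = (V_DD − V_GS)/R.
Let x = V_GS − 0.841. Then 35 x² + x − 10.46 = 0, giving x = 0.532 V (positive root), so V_GS = 1.37 V.
I_D = (V_DD − V_GS)/R = (11.3 − 1.37) / 16.3 = 0.609 mA.

V_GS = 1.37 V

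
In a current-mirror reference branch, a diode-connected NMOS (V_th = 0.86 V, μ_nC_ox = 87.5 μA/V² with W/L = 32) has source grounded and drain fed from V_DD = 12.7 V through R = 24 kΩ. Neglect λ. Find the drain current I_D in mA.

I_D = 0.469 mA

With gate tied to drain, V_GS = V_DS ≥ V_GS − V_th, so the device is in saturation.
k_n = μ_nC_ox · (W/L) = 2.8 mA/V².
KCL at the drain: ½ k_n (V_GS − V_th)² = (V_DD − V_GS)/R.
Let x = V_GS − 0.86. Then 33.6 x² + x − 11.84 = 0, giving x = 0.579 V (positive root), so V_GS = 1.44 V.
I_D = (V_DD − V_GS)/R = (12.7 − 1.44) / 24 = 0.469 mA.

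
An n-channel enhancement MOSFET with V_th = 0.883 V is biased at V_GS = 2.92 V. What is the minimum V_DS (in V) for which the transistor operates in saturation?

V_DS,sat = 2.04 V

The boundary between triode and saturation is V_DS = V_GS − V_th = V_ov.
V_ov = 2.92 − 0.883 = 2.04 V.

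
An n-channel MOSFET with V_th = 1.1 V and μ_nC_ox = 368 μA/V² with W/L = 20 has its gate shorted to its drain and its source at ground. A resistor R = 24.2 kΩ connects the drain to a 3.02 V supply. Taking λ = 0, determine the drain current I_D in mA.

With gate tied to drain, V_GS = V_DS ≥ V_GS − V_th, so the device is in saturation.
k_n = μ_nC_ox · (W/L) = 7.36 mA/V².
KCL at the drain: ½ k_n (V_GS − V_th)² = (V_DD − V_GS)/R.
Let x = V_GS − 1.1. Then 89.1 x² + x − 1.92 = 0, giving x = 0.141 V (positive root), so V_GS = 1.24 V.
I_D = (V_DD − V_GS)/R = (3.02 − 1.24) / 24.2 = 0.0735 mA.

I_D = 0.0735 mA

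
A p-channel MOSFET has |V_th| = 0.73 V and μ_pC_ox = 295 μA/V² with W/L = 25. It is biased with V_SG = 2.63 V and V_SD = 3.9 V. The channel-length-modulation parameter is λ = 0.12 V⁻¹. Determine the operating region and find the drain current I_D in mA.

k_p = μ_pC_ox · (W/L) = 7.375 mA/V².
V_ov = V_SG − |V_th| = 2.63 − 0.73 = 1.9 V.
Since V_SD = 3.9 V ≥ V_ov = 1.9 V, the device is in saturation.
I_D = ½ k_p V_ov² (1 + λ V_SD) = 0.5 × 7.375 × 1.9² × (1 + 0.12 × 3.9) = 19.5 mA.

Saturation; I_D = 19.5 mA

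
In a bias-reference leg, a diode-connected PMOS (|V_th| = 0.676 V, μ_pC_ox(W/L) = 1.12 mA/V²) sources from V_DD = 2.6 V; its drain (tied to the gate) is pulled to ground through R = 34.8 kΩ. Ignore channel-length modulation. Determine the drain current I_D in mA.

With gate tied to drain, V_SG = V_SD ≥ V_SG − |V_th|, so the device is in saturation.
KCL at the drain: ½ k_p (V_SG − |V_th|)² = (V_DD − V_SG)/R.
Let x = V_SG − 0.676. Then 19.5 x² + x − 1.924 = 0, giving x = 0.29 V (positive root), so V_SG = 0.966 V.
I_D = (V_DD − V_SG)/R = (2.6 − 0.966) / 34.8 = 0.047 mA.

I_D = 0.0470 mA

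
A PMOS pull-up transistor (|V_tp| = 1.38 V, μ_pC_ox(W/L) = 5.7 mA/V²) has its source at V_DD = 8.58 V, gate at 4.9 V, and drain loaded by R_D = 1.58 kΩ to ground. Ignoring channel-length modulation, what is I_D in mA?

V_SG = V_DD − V_G = 8.58 − 4.9 = 3.68 V, so V_ov = 3.68 − 1.38 = 2.3 V.
Assume saturation: I_D = ½ k_p V_ov² = 0.5 × 5.7 × 2.3² = 15.1 mA, giving V_SD = V_DD − I_D R_D = 8.58 − 15.1 × 1.58 = -15.2 V.
But -15.2 V < V_ov = 2.3 V, so the device is actually in triode.
In triode I_D = k_p[V_ov V_SD − ½ V_SD²] and I_D = (V_DD − V_SD)/R_D. Equating: 4.5 V_SD² − 21.71 V_SD + 8.58 = 0, giving V_SD = 0.434 V (the root below V_ov).
I_D = (8.58 − 0.434) / 1.58 = 5.16 mA.

I_D = 5.16 mA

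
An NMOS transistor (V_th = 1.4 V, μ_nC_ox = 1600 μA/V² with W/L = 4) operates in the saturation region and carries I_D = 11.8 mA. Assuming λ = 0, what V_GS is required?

V_GS = 3.32 V

k_n = μ_nC_ox · (W/L) = 6.4 mA/V².
In saturation I_D = ½ k_n (V_GS − V_th)², so V_GS − V_th = √(2 I_D / k_n) = √(2 × 11.8 / 6.4) = 1.92 V.
V_GS = 1.4 + 1.92 = 3.32 V.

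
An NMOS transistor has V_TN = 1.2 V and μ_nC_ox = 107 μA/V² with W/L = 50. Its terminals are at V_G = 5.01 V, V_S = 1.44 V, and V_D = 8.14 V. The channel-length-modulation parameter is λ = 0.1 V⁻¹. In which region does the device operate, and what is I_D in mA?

Saturation; I_D = 25.1 mA

V_GS = V_G − V_S = 5.01 − 1.44 = 3.57 V; V_DS = V_D − V_S = 8.14 − 1.44 = 6.7 V.
k_n = μ_nC_ox · (W/L) = 5.35 mA/V².
V_ov = V_GS − V_TN = 3.57 − 1.2 = 2.37 V.
Since V_DS = 6.7 V ≥ V_ov = 2.37 V, the device is in saturation.
I_D = ½ k_n V_ov² (1 + λ V_DS) = 0.5 × 5.35 × 2.37² × (1 + 0.1 × 6.7) = 25.1 mA.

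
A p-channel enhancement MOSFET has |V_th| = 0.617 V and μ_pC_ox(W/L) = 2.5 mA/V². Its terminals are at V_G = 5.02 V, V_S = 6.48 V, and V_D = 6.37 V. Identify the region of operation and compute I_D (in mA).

V_SG = V_S − V_G = 6.48 − 5.02 = 1.46 V; V_SD = V_S − V_D = 6.48 − 6.37 = 0.11 V.
V_ov = V_SG − |V_th| = 1.46 − 0.617 = 0.843 V.
Since V_SD = 0.11 V < V_ov = 0.843 V, the device is in the triode region.
I_D = k_p [V_ov · V_SD − ½ V_SD²] = 2.5 × [0.843 × 0.11 − 0.5 × 0.11²] = 0.217 mA.

Triode; I_D = 0.217 mA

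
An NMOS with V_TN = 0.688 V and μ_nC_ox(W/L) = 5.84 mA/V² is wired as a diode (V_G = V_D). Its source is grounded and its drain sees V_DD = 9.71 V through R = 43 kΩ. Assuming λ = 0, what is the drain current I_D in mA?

I_D = 0.204 mA

With gate tied to drain, V_GS = V_DS ≥ V_GS − V_TN, so the device is in saturation.
KCL at the drain: ½ k_n (V_GS − V_TN)² = (V_DD − V_GS)/R.
Let x = V_GS − 0.688. Then 126 x² + x − 9.022 = 0, giving x = 0.264 V (positive root), so V_GS = 0.952 V.
I_D = (V_DD − V_GS)/R = (9.71 − 0.952) / 43 = 0.204 mA.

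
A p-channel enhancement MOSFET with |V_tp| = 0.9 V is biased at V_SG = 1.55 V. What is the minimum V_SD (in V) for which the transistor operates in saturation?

The boundary between triode and saturation is V_SD = V_SG − |V_tp| = V_ov.
V_ov = 1.55 − 0.9 = 0.65 V.

V_SD,sat = 0.650 V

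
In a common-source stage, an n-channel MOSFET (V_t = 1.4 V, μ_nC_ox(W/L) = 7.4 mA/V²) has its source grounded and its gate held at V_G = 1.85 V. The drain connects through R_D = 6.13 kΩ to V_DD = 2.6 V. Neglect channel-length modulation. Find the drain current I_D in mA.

I_D = 0.401 mA

V_GS = V_G = 1.85 V, so V_ov = 1.85 − 1.4 = 0.45 V.
Assume saturation: I_D = ½ k_n V_ov² = 0.5 × 7.4 × 0.45² = 0.749 mA, giving V_DS = V_DD − I_D R_D = 2.6 − 0.749 × 6.13 = -1.99 V.
But -1.99 V < V_ov = 0.45 V, so the device is actually in triode.
In triode I_D = k_n[V_ov V_DS − ½ V_DS²] and I_D = (V_DD − V_DS)/R_D. Equating: 22.7 V_DS² − 21.41 V_DS + 2.6 = 0, giving V_DS = 0.143 V (the root below V_ov).
I_D = (2.6 − 0.143) / 6.13 = 0.401 mA.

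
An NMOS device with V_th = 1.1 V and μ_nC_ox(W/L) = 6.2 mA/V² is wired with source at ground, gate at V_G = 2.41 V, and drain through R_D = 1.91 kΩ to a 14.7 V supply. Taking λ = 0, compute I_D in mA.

V_GS = V_G = 2.41 V, so V_ov = 2.41 − 1.1 = 1.31 V.
Assume saturation: I_D = ½ k_n V_ov² = 0.5 × 6.2 × 1.31² = 5.32 mA, giving V_DS = V_DD − I_D R_D = 14.7 − 5.32 × 1.91 = 4.54 V.
V_DS = 4.54 V ≥ V_ov = 1.31 V, confirming saturation.

I_D = 5.32 mA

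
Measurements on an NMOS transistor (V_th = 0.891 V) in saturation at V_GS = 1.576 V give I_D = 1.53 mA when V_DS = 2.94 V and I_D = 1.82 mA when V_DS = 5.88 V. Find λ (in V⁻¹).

λ = 0.0795 V⁻¹

With V_GS fixed, I_D ∝ (1 + λ V_DS) in saturation, so I_D2/I_D1 = (1 + λ V_DS2)/(1 + λ V_DS1).
1.82/1.53 = 1.19 = (1 + 5.88 λ)/(1 + 2.94 λ).
Solving: λ (I_D1 V_DS2 − I_D2 V_DS1) = I_D2 − I_D1, so λ = (1.82 − 1.53) / (1.53 × 5.88 − 1.82 × 2.94) = 0.29 / 3.65 = 0.0795 V⁻¹.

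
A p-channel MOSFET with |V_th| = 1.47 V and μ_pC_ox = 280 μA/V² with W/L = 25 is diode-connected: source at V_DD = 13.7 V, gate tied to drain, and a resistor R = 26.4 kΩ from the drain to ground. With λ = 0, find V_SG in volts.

With gate tied to drain, V_SG = V_SD ≥ V_SG − |V_th|, so the device is in saturation.
k_p = μ_pC_ox · (W/L) = 7 mA/V².
KCL at the drain: ½ k_p (V_SG − |V_th|)² = (V_DD − V_SG)/R.
Let x = V_SG − 1.47. Then 92.4 x² + x − 12.23 = 0, giving x = 0.358 V (positive root), so V_SG = 1.83 V.
I_D = (V_DD − V_SG)/R = (13.7 − 1.83) / 26.4 = 0.45 mA.

V_SG = 1.83 V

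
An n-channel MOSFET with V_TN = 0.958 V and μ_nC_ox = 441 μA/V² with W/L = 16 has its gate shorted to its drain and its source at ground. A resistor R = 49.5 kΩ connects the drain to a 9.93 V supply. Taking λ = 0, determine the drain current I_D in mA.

I_D = 0.177 mA

With gate tied to drain, V_GS = V_DS ≥ V_GS − V_TN, so the device is in saturation.
k_n = μ_nC_ox · (W/L) = 7.056 mA/V².
KCL at the drain: ½ k_n (V_GS − V_TN)² = (V_DD − V_GS)/R.
Let x = V_GS − 0.958. Then 175 x² + x − 8.972 = 0, giving x = 0.224 V (positive root), so V_GS = 1.18 V.
I_D = (V_DD − V_GS)/R = (9.93 − 1.18) / 49.5 = 0.177 mA.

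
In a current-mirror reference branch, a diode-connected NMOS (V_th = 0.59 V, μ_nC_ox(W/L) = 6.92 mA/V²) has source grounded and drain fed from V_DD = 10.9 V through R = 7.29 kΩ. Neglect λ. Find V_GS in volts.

With gate tied to drain, V_GS = V_DS ≥ V_GS − V_th, so the device is in saturation.
KCL at the drain: ½ k_n (V_GS − V_th)² = (V_DD − V_GS)/R.
Let x = V_GS − 0.59. Then 25.2 x² + x − 10.31 = 0, giving x = 0.62 V (positive root), so V_GS = 1.21 V.
I_D = (V_DD − V_GS)/R = (10.9 − 1.21) / 7.29 = 1.33 mA.

V_GS = 1.21 V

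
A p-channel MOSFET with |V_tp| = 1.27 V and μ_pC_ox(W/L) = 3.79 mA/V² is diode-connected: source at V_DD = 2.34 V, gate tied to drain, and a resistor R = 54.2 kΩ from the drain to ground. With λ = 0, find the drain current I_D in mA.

I_D = 0.0179 mA

With gate tied to drain, V_SG = V_SD ≥ V_SG − |V_tp|, so the device is in saturation.
KCL at the drain: ½ k_p (V_SG − |V_tp|)² = (V_DD − V_SG)/R.
Let x = V_SG − 1.27. Then 103 x² + x − 1.07 = 0, giving x = 0.0973 V (positive root), so V_SG = 1.37 V.
I_D = (V_DD − V_SG)/R = (2.34 − 1.37) / 54.2 = 0.0179 mA.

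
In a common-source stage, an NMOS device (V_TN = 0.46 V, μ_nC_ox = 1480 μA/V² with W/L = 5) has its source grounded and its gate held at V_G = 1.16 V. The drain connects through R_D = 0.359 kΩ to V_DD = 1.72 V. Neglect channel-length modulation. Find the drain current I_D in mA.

V_GS = V_G = 1.16 V, so V_ov = 1.16 − 0.46 = 0.7 V.
k_n = μ_nC_ox · (W/L) = 7.4 mA/V².
Assume saturation: I_D = ½ k_n V_ov² = 0.5 × 7.4 × 0.7² = 1.81 mA, giving V_DS = V_DD − I_D R_D = 1.72 − 1.81 × 0.359 = 1.07 V.
V_DS = 1.07 V ≥ V_ov = 0.7 V, confirming saturation.

I_D = 1.81 mA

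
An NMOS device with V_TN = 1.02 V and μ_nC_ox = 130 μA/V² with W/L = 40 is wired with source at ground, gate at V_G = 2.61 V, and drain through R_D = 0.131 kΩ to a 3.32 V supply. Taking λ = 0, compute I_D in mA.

V_GS = V_G = 2.61 V, so V_ov = 2.61 − 1.02 = 1.59 V.
k_n = μ_nC_ox · (W/L) = 5.2 mA/V².
Assume saturation: I_D = ½ k_n V_ov² = 0.5 × 5.2 × 1.59² = 6.57 mA, giving V_DS = V_DD − I_D R_D = 3.32 − 6.57 × 0.131 = 2.46 V.
V_DS = 2.46 V ≥ V_ov = 1.59 V, confirming saturation.

I_D = 6.57 mA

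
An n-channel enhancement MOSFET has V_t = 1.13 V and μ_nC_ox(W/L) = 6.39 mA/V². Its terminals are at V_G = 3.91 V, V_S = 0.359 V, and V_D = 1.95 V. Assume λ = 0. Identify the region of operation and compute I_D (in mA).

Triode; I_D = 16.5 mA

V_GS = V_G − V_S = 3.91 − 0.359 = 3.55 V; V_DS = V_D − V_S = 1.95 − 0.359 = 1.59 V.
V_ov = V_GS − V_t = 3.55 − 1.13 = 2.42 V.
Since V_DS = 1.59 V < V_ov = 2.42 V, the device is in the triode region.
I_D = k_n [V_ov · V_DS − ½ V_DS²] = 6.39 × [2.42 × 1.59 − 0.5 × 1.59²] = 16.5 mA.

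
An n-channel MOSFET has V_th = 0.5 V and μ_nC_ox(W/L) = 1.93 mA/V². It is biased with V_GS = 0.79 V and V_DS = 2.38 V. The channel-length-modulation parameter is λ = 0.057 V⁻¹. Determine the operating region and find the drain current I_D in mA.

Saturation; I_D = 0.0922 mA

V_ov = V_GS − V_th = 0.79 − 0.5 = 0.29 V.
Since V_DS = 2.38 V ≥ V_ov = 0.29 V, the device is in saturation.
I_D = ½ k_n V_ov² (1 + λ V_DS) = 0.5 × 1.93 × 0.29² × (1 + 0.057 × 2.38) = 0.0922 mA.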